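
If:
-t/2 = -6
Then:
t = 12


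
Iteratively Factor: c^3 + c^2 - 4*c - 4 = (c + 1)*(c^2 - 4) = (c + 1)*(c + 2)*(c - 2)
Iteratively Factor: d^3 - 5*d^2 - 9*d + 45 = (d + 3)*(d^2 - 8*d + 15) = (d - 5)*(d + 3)*(d - 3)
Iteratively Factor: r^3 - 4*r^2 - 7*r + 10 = (r + 2)*(r^2 - 6*r + 5) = (r - 1)*(r + 2)*(r - 5)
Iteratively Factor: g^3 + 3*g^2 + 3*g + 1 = (g + 1)*(g^2 + 2*g + 1) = (g + 1)^2*(g + 1)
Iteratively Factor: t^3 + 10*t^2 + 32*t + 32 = (t + 4)*(t^2 + 6*t + 8) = (t + 4)^2*(t + 2)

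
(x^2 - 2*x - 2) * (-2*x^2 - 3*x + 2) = -2*x^4 + x^3 + 12*x^2 + 2*x - 4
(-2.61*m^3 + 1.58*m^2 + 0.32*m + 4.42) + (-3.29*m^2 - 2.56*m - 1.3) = -2.61*m^3 - 1.71*m^2 - 2.24*m + 3.12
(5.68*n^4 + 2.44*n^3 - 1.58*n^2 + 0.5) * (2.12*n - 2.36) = 12.0416*n^5 - 8.232*n^4 - 9.108*n^3 + 3.7288*n^2 + 1.06*n - 1.18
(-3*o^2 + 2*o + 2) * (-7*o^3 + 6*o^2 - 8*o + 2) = 21*o^5 - 32*o^4 + 22*o^3 - 10*o^2 - 12*o + 4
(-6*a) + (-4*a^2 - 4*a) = -4*a^2 - 10*a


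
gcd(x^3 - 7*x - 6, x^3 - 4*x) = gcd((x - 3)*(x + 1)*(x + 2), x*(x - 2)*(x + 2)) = x + 2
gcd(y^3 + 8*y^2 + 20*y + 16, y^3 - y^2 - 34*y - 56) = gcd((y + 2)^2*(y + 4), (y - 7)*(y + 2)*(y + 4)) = y^2 + 6*y + 8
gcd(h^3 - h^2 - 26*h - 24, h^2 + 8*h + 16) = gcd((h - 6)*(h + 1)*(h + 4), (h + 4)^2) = h + 4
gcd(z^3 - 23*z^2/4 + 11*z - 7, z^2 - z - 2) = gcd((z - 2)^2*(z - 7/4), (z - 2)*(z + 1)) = z - 2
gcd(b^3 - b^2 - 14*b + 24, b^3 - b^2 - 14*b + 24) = b^3 - b^2 - 14*b + 24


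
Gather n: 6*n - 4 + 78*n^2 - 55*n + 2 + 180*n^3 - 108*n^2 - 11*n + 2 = 180*n^3 - 30*n^2 - 60*n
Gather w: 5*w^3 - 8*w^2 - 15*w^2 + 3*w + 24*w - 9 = 5*w^3 - 23*w^2 + 27*w - 9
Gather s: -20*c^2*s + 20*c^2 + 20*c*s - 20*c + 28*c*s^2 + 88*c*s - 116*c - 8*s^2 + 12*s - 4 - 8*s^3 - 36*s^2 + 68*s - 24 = 20*c^2 - 136*c - 8*s^3 + s^2*(28*c - 44) + s*(-20*c^2 + 108*c + 80) - 28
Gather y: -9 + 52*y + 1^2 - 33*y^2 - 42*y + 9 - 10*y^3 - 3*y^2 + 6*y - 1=-10*y^3 - 36*y^2 + 16*y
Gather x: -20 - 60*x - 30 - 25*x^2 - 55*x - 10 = -25*x^2 - 115*x - 60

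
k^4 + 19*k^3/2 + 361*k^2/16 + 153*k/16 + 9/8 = (k + 1/4)^2*(k + 3)*(k + 6)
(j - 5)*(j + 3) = j^2 - 2*j - 15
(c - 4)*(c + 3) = c^2 - c - 12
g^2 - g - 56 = (g - 8)*(g + 7)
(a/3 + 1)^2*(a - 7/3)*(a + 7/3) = a^4/9 + 2*a^3/3 + 32*a^2/81 - 98*a/27 - 49/9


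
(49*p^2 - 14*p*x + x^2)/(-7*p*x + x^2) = (-7*p + x)/x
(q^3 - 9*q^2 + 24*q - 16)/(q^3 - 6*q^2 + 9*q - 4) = (q - 4)/(q - 1)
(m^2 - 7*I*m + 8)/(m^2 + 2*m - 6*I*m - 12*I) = (m^2 - 7*I*m + 8)/(m^2 + m*(2 - 6*I) - 12*I)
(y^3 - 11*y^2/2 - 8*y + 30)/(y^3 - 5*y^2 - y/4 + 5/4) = 2*(2*y^3 - 11*y^2 - 16*y + 60)/(4*y^3 - 20*y^2 - y + 5)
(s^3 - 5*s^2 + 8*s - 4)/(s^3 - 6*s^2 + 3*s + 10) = (s^2 - 3*s + 2)/(s^2 - 4*s - 5)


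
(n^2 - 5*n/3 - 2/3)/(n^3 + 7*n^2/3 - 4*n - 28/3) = (3*n + 1)/(3*n^2 + 13*n + 14)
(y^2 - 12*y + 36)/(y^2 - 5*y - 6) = (y - 6)/(y + 1)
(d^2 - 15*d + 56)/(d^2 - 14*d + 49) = (d - 8)/(d - 7)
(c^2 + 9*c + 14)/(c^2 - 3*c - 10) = (c + 7)/(c - 5)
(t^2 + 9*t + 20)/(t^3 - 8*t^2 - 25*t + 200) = (t + 4)/(t^2 - 13*t + 40)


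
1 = 1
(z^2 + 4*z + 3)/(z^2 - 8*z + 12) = (z^2 + 4*z + 3)/(z^2 - 8*z + 12)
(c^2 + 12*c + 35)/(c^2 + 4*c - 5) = (c + 7)/(c - 1)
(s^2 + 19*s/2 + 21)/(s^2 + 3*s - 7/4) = 2*(s + 6)/(2*s - 1)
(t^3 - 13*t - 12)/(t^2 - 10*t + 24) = (t^2 + 4*t + 3)/(t - 6)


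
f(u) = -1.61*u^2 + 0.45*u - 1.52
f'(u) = 0.45 - 3.22*u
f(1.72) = -5.51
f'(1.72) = -5.09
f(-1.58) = -6.25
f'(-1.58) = 5.54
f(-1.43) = -5.46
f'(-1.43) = 5.05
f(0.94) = -2.52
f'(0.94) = -2.58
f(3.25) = -17.06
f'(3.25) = -10.02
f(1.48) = -4.38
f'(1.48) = -4.32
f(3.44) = -19.02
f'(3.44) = -10.63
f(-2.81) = -15.50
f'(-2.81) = 9.50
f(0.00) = -1.52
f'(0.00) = 0.45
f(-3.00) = -17.36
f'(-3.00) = 10.11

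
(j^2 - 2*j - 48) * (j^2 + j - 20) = j^4 - j^3 - 70*j^2 - 8*j + 960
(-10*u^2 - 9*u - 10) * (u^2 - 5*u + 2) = -10*u^4 + 41*u^3 + 15*u^2 + 32*u - 20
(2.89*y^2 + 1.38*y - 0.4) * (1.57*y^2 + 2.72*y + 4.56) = 4.5373*y^4 + 10.0274*y^3 + 16.304*y^2 + 5.2048*y - 1.824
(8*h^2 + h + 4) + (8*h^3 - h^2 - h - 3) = 8*h^3 + 7*h^2 + 1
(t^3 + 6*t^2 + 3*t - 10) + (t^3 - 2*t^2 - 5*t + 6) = 2*t^3 + 4*t^2 - 2*t - 4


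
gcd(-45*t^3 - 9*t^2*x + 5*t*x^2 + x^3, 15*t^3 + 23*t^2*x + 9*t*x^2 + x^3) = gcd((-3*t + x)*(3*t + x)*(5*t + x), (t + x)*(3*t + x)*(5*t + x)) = 15*t^2 + 8*t*x + x^2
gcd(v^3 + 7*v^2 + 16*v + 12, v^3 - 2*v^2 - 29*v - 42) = v^2 + 5*v + 6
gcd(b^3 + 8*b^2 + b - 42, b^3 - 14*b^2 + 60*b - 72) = b - 2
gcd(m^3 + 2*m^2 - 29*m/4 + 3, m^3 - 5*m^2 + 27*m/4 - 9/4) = m^2 - 2*m + 3/4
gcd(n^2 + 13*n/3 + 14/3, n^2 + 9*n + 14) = n + 2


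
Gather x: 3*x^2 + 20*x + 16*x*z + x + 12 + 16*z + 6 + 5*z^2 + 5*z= 3*x^2 + x*(16*z + 21) + 5*z^2 + 21*z + 18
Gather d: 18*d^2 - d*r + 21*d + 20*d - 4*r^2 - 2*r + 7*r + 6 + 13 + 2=18*d^2 + d*(41 - r) - 4*r^2 + 5*r + 21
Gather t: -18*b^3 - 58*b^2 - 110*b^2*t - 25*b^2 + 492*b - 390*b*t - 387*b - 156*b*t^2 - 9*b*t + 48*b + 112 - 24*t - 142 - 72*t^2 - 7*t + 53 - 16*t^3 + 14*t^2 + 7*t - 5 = -18*b^3 - 83*b^2 + 153*b - 16*t^3 + t^2*(-156*b - 58) + t*(-110*b^2 - 399*b - 24) + 18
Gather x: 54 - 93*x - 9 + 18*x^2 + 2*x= 18*x^2 - 91*x + 45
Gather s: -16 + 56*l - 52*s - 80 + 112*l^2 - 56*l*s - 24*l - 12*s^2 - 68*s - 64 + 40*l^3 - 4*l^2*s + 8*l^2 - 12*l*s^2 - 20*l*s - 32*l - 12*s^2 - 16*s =40*l^3 + 120*l^2 + s^2*(-12*l - 24) + s*(-4*l^2 - 76*l - 136) - 160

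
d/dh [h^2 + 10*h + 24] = 2*h + 10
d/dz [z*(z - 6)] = 2*z - 6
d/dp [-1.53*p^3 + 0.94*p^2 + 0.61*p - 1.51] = -4.59*p^2 + 1.88*p + 0.61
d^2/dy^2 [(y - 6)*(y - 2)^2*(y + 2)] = 12*y^2 - 48*y + 16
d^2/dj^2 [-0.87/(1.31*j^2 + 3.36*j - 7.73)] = (2.986014*j^2 + 7.658784*j - 0.87*(2.62*j + 3.36)*(5.24*j + 6.72) - 17.619762)/(1.31*j^2 + 3.36*j - 7.73)^3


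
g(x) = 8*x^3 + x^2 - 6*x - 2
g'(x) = 24*x^2 + 2*x - 6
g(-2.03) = -52.62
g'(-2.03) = 88.84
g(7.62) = 3549.95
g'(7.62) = 1402.79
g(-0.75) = -0.31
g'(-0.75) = 6.00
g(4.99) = 986.97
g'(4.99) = 601.58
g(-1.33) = -11.07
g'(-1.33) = 33.79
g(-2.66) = -129.53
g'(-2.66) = 158.49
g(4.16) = 566.28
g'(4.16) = 417.65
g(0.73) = -2.73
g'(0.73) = 8.25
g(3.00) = 205.00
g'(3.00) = 216.00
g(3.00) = 205.00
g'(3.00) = 216.00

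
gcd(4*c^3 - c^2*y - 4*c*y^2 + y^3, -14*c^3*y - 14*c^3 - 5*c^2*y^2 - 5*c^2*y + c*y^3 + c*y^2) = 1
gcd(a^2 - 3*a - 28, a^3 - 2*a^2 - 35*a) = a - 7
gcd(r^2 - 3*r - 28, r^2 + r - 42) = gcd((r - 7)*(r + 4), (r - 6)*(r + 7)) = 1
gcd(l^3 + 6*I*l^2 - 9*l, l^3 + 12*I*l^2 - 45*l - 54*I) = l^2 + 6*I*l - 9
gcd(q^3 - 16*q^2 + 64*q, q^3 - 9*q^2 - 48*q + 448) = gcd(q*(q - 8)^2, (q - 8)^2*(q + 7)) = q^2 - 16*q + 64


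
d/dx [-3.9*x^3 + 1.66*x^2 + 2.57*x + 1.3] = -11.7*x^2 + 3.32*x + 2.57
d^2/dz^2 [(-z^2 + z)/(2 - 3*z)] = -4/(27*z^3 - 54*z^2 + 36*z - 8)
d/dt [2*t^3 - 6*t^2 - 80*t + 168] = 6*t^2 - 12*t - 80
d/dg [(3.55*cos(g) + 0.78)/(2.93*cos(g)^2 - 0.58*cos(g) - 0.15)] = (10.4015*cos(g)^2 + 4.5708*cos(g) + 0.0801)*sin(g)/(8.5849*cos(g)^4 - 3.3988*cos(g)^3 - 0.5426*cos(g)^2 + 0.174*cos(g) + 0.0225)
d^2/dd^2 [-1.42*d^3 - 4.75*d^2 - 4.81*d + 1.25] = -8.52*d - 9.5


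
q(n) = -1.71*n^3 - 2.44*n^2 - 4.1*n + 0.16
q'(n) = -5.13*n^2 - 4.88*n - 4.1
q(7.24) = -806.37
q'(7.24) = -308.33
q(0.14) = -0.47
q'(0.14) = -4.88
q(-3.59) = 62.55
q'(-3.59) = -52.70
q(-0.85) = 2.93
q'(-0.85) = -3.66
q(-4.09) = 93.11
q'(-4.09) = -69.96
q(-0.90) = 3.12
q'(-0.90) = -3.86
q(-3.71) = 69.11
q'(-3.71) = -56.61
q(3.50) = -117.40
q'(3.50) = -84.02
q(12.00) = -3355.28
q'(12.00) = -801.38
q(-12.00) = 2652.88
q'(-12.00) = -684.26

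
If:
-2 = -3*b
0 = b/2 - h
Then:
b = 2/3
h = 1/3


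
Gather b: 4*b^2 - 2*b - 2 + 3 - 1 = 4*b^2 - 2*b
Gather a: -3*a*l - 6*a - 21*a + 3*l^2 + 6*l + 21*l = a*(-3*l - 27) + 3*l^2 + 27*l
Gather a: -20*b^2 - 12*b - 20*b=-20*b^2 - 32*b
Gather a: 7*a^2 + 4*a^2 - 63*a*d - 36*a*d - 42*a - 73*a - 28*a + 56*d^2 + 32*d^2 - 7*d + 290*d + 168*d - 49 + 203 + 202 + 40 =11*a^2 + a*(-99*d - 143) + 88*d^2 + 451*d + 396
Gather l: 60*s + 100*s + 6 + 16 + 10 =160*s + 32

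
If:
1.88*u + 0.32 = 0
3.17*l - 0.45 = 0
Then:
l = 0.14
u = -0.17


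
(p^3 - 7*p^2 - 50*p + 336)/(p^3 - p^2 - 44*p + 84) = (p - 8)/(p - 2)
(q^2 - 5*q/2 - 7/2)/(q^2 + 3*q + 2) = (q - 7/2)/(q + 2)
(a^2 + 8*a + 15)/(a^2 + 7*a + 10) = (a + 3)/(a + 2)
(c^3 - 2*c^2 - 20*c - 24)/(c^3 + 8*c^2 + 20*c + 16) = (c - 6)/(c + 4)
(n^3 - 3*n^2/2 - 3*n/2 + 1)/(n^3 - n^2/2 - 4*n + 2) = (n + 1)/(n + 2)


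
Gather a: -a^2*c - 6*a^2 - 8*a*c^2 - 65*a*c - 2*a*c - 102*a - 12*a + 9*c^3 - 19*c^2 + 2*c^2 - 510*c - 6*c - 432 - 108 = a^2*(-c - 6) + a*(-8*c^2 - 67*c - 114) + 9*c^3 - 17*c^2 - 516*c - 540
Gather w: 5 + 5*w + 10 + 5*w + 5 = 10*w + 20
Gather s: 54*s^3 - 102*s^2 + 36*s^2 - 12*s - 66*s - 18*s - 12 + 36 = 54*s^3 - 66*s^2 - 96*s + 24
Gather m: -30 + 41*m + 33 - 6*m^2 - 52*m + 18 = -6*m^2 - 11*m + 21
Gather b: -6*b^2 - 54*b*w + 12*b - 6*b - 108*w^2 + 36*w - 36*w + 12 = -6*b^2 + b*(6 - 54*w) - 108*w^2 + 12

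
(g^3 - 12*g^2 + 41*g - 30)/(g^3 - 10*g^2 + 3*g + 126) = (g^2 - 6*g + 5)/(g^2 - 4*g - 21)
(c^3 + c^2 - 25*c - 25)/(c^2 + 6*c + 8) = (c^3 + c^2 - 25*c - 25)/(c^2 + 6*c + 8)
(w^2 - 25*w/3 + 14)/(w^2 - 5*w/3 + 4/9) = 3*(3*w^2 - 25*w + 42)/(9*w^2 - 15*w + 4)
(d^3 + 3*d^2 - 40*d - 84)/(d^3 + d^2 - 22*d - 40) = (d^2 + d - 42)/(d^2 - d - 20)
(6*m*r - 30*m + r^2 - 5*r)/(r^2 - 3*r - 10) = (6*m + r)/(r + 2)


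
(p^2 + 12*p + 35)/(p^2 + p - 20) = (p + 7)/(p - 4)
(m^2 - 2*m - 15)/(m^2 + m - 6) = (m - 5)/(m - 2)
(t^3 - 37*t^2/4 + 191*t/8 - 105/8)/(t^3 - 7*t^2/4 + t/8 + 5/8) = (8*t^3 - 74*t^2 + 191*t - 105)/(8*t^3 - 14*t^2 + t + 5)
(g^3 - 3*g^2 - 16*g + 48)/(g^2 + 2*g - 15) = (g^2 - 16)/(g + 5)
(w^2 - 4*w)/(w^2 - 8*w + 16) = w/(w - 4)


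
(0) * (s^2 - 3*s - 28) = 0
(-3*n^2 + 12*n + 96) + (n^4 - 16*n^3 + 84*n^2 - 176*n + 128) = n^4 - 16*n^3 + 81*n^2 - 164*n + 224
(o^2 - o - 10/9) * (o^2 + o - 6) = o^4 - 73*o^2/9 + 44*o/9 + 20/3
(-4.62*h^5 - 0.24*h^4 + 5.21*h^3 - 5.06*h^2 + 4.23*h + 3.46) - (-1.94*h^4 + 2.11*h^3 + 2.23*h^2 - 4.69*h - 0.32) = -4.62*h^5 + 1.7*h^4 + 3.1*h^3 - 7.29*h^2 + 8.92*h + 3.78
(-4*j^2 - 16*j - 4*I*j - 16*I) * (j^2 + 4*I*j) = -4*j^4 - 16*j^3 - 20*I*j^3 + 16*j^2 - 80*I*j^2 + 64*j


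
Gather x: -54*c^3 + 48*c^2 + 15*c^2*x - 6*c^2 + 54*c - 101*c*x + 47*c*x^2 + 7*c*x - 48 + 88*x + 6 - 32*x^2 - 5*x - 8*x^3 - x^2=-54*c^3 + 42*c^2 + 54*c - 8*x^3 + x^2*(47*c - 33) + x*(15*c^2 - 94*c + 83) - 42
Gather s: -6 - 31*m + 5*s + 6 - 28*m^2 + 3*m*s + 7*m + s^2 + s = -28*m^2 - 24*m + s^2 + s*(3*m + 6)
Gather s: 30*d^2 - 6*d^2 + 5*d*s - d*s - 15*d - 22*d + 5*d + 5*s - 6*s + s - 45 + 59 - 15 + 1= 24*d^2 + 4*d*s - 32*d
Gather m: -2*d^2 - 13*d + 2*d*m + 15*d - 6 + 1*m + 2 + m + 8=-2*d^2 + 2*d + m*(2*d + 2) + 4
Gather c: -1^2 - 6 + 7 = 0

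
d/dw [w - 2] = 1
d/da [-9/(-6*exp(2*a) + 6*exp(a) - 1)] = (54 - 108*exp(a))*exp(a)/(6*exp(2*a) - 6*exp(a) + 1)^2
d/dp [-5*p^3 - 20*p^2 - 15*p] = -15*p^2 - 40*p - 15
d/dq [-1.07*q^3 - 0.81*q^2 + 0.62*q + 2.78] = -3.21*q^2 - 1.62*q + 0.62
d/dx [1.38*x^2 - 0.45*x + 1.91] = 2.76*x - 0.45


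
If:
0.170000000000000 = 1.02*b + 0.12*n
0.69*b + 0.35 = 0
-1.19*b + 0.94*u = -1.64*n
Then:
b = -0.51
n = 5.73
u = -10.64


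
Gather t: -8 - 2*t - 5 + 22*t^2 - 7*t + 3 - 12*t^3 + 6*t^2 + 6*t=-12*t^3 + 28*t^2 - 3*t - 10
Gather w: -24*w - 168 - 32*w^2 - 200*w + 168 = -32*w^2 - 224*w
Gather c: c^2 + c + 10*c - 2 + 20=c^2 + 11*c + 18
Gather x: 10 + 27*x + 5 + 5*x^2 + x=5*x^2 + 28*x + 15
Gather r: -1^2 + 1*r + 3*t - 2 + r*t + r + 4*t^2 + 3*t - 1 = r*(t + 2) + 4*t^2 + 6*t - 4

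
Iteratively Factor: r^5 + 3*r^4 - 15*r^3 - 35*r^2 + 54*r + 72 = (r - 3)*(r^4 + 6*r^3 + 3*r^2 - 26*r - 24) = (r - 3)*(r + 4)*(r^3 + 2*r^2 - 5*r - 6) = (r - 3)*(r + 1)*(r + 4)*(r^2 + r - 6) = (r - 3)*(r - 2)*(r + 1)*(r + 4)*(r + 3)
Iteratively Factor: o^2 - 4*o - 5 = (o + 1)*(o - 5)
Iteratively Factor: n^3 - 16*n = (n + 4)*(n^2 - 4*n) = (n - 4)*(n + 4)*(n)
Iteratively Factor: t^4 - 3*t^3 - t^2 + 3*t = (t)*(t^3 - 3*t^2 - t + 3) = t*(t - 3)*(t^2 - 1) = t*(t - 3)*(t - 1)*(t + 1)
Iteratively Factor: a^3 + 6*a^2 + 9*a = (a)*(a^2 + 6*a + 9) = a*(a + 3)*(a + 3)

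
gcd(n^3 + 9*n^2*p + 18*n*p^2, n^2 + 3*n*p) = n^2 + 3*n*p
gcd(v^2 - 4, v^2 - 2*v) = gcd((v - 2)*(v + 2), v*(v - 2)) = v - 2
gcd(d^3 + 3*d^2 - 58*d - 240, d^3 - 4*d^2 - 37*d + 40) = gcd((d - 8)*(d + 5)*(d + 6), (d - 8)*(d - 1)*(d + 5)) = d^2 - 3*d - 40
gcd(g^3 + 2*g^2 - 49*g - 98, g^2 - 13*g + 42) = g - 7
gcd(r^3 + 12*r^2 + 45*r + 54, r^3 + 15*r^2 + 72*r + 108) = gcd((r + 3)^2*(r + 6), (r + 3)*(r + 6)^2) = r^2 + 9*r + 18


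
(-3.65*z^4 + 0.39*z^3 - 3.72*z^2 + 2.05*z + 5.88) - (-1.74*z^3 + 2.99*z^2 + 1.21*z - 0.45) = -3.65*z^4 + 2.13*z^3 - 6.71*z^2 + 0.84*z + 6.33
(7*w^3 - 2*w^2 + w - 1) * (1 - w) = -7*w^4 + 9*w^3 - 3*w^2 + 2*w - 1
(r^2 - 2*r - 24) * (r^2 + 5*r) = r^4 + 3*r^3 - 34*r^2 - 120*r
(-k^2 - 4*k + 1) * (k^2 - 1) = -k^4 - 4*k^3 + 2*k^2 + 4*k - 1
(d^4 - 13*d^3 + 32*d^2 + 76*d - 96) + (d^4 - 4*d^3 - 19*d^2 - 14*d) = 2*d^4 - 17*d^3 + 13*d^2 + 62*d - 96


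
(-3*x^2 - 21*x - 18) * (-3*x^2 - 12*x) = 9*x^4 + 99*x^3 + 306*x^2 + 216*x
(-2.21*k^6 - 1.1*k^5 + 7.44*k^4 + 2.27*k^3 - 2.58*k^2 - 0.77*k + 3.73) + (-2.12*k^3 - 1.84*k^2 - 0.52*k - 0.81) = -2.21*k^6 - 1.1*k^5 + 7.44*k^4 + 0.15*k^3 - 4.42*k^2 - 1.29*k + 2.92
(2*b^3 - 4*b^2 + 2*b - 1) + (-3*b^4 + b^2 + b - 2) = -3*b^4 + 2*b^3 - 3*b^2 + 3*b - 3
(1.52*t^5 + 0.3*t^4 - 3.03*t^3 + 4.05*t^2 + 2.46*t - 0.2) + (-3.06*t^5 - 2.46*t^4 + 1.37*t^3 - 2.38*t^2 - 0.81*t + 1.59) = -1.54*t^5 - 2.16*t^4 - 1.66*t^3 + 1.67*t^2 + 1.65*t + 1.39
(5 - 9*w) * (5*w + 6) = -45*w^2 - 29*w + 30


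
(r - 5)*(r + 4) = r^2 - r - 20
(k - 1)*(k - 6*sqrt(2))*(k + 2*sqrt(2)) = k^3 - 4*sqrt(2)*k^2 - k^2 - 24*k + 4*sqrt(2)*k + 24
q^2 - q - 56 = (q - 8)*(q + 7)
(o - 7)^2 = o^2 - 14*o + 49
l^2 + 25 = (l - 5*I)*(l + 5*I)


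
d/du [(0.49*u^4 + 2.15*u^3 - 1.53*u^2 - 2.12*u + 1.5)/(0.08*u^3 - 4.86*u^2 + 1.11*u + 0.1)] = (0.0392*u^6 - 4.7628*u^5 - 8.6949*u^4 + 5.3082*u^3 - 11.7165*u^2 + 14.274*u - 1.877)/(0.0064*u^6 - 0.7776*u^5 + 23.7972*u^4 - 10.7732*u^3 + 0.2601*u^2 + 0.222*u + 0.01)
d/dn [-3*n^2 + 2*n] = 2 - 6*n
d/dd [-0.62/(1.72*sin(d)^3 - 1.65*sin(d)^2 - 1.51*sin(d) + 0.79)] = (3.1992*sin(d)^2 - 2.046*sin(d) - 0.9362)*cos(d)/(1.72*sin(d)^3 - 1.65*sin(d)^2 - 1.51*sin(d) + 0.79)^2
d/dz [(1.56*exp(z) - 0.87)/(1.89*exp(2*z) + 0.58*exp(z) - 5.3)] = (-2.9484*exp(2*z) + 3.2886*exp(z) - 7.7634)*exp(z)/(3.5721*exp(4*z) + 2.1924*exp(3*z) - 19.6976*exp(2*z) - 6.148*exp(z) + 28.09)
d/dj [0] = 0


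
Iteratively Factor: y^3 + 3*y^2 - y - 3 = (y + 3)*(y^2 - 1) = (y - 1)*(y + 3)*(y + 1)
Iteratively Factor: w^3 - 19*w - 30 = (w + 3)*(w^2 - 3*w - 10) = (w - 5)*(w + 3)*(w + 2)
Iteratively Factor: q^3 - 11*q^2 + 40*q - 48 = (q - 3)*(q^2 - 8*q + 16) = (q - 4)*(q - 3)*(q - 4)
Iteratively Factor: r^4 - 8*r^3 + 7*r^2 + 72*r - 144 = (r - 3)*(r^3 - 5*r^2 - 8*r + 48) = (r - 4)*(r - 3)*(r^2 - r - 12) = (r - 4)*(r - 3)*(r + 3)*(r - 4)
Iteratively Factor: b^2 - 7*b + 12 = (b - 3)*(b - 4)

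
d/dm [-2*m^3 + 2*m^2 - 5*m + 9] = -6*m^2 + 4*m - 5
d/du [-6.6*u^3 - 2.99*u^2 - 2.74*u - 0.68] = -19.8*u^2 - 5.98*u - 2.74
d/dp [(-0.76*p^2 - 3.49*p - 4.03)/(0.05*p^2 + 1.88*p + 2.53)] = (-1.2543*p^2 - 3.4426*p - 1.2533)/(0.0025*p^4 + 0.188*p^3 + 3.7874*p^2 + 9.5128*p + 6.4009)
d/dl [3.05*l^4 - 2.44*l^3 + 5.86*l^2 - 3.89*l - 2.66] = 12.2*l^3 - 7.32*l^2 + 11.72*l - 3.89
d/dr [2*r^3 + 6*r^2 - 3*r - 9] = 6*r^2 + 12*r - 3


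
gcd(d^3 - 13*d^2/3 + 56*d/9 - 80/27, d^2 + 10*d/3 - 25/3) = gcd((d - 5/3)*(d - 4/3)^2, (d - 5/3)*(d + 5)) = d - 5/3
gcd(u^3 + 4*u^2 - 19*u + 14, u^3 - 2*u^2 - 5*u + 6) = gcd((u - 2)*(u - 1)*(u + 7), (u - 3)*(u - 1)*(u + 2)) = u - 1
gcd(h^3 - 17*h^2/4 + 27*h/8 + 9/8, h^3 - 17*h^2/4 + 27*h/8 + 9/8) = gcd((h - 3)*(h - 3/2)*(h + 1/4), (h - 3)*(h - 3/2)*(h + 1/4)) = h^3 - 17*h^2/4 + 27*h/8 + 9/8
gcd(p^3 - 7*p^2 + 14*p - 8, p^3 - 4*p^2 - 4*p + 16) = p^2 - 6*p + 8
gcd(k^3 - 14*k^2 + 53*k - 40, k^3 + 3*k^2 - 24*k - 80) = k - 5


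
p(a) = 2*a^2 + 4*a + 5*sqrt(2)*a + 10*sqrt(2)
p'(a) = 4*a + 4 + 5*sqrt(2)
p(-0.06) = 13.49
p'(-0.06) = 10.83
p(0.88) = 25.43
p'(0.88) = 14.59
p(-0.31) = 10.90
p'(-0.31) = 9.83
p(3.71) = 82.74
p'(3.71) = 25.91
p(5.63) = 139.87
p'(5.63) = 33.59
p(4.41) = 101.86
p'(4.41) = 28.71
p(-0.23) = 11.70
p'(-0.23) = 10.15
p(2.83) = 61.49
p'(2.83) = 22.39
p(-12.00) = 169.29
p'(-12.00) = -36.93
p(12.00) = 434.99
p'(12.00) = 59.07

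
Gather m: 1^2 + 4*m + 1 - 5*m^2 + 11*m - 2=-5*m^2 + 15*m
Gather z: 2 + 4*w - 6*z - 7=4*w - 6*z - 5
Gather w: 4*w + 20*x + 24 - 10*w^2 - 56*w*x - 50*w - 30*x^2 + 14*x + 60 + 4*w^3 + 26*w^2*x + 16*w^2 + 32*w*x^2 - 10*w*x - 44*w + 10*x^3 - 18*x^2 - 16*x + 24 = 4*w^3 + w^2*(26*x + 6) + w*(32*x^2 - 66*x - 90) + 10*x^3 - 48*x^2 + 18*x + 108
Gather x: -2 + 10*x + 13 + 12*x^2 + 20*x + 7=12*x^2 + 30*x + 18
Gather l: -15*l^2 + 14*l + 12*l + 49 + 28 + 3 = -15*l^2 + 26*l + 80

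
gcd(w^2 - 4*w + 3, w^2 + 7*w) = 1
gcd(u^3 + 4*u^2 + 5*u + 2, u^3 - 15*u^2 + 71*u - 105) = 1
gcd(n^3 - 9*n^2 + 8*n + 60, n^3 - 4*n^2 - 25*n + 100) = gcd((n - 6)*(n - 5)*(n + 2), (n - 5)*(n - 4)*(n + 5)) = n - 5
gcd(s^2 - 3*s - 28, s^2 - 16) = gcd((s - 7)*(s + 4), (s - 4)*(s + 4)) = s + 4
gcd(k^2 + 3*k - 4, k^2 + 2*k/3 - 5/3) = k - 1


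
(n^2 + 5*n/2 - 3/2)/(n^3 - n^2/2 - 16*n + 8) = (n + 3)/(n^2 - 16)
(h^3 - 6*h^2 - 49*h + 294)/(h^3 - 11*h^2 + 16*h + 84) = (h + 7)/(h + 2)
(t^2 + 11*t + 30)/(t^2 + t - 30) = (t + 5)/(t - 5)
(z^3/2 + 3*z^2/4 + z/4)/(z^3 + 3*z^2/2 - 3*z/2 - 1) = z*(z + 1)/(2*(z^2 + z - 2))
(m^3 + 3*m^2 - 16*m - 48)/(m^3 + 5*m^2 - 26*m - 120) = (m^2 - m - 12)/(m^2 + m - 30)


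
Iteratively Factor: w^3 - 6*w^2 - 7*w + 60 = (w - 5)*(w^2 - w - 12) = (w - 5)*(w - 4)*(w + 3)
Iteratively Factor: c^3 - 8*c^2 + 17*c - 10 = (c - 1)*(c^2 - 7*c + 10) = (c - 5)*(c - 1)*(c - 2)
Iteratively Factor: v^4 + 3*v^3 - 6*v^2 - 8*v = (v + 4)*(v^3 - v^2 - 2*v) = v*(v + 4)*(v^2 - v - 2) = v*(v + 1)*(v + 4)*(v - 2)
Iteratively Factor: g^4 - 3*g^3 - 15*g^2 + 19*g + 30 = (g + 3)*(g^3 - 6*g^2 + 3*g + 10) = (g - 2)*(g + 3)*(g^2 - 4*g - 5) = (g - 2)*(g + 1)*(g + 3)*(g - 5)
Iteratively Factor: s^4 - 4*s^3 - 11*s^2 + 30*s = (s - 2)*(s^3 - 2*s^2 - 15*s) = (s - 2)*(s + 3)*(s^2 - 5*s) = s*(s - 2)*(s + 3)*(s - 5)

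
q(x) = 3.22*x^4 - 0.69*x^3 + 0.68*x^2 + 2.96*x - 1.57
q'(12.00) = 21977.84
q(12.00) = 65709.47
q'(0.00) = 2.96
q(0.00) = -1.57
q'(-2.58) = -235.52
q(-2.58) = 149.84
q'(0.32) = 3.61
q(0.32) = -0.54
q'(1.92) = 89.10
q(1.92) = 45.49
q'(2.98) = 329.48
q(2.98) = 248.96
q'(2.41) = 174.50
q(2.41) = 108.48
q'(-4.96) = -1626.38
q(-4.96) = 2033.54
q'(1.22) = 24.93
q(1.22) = 8.93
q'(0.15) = 3.16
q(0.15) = -1.11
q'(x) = 12.88*x^3 - 2.07*x^2 + 1.36*x + 2.96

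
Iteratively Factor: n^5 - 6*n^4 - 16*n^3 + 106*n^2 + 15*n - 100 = (n + 4)*(n^4 - 10*n^3 + 24*n^2 + 10*n - 25) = (n + 1)*(n + 4)*(n^3 - 11*n^2 + 35*n - 25) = (n - 5)*(n + 1)*(n + 4)*(n^2 - 6*n + 5) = (n - 5)^2*(n + 1)*(n + 4)*(n - 1)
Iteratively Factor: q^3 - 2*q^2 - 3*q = (q - 3)*(q^2 + q) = q*(q - 3)*(q + 1)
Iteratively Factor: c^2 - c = (c)*(c - 1)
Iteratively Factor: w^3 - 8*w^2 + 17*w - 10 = (w - 5)*(w^2 - 3*w + 2) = (w - 5)*(w - 2)*(w - 1)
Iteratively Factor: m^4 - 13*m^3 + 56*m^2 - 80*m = (m - 4)*(m^3 - 9*m^2 + 20*m) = (m - 4)^2*(m^2 - 5*m) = m*(m - 4)^2*(m - 5)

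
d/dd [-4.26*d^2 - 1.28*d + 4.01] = -8.52*d - 1.28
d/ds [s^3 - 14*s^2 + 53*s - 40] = 3*s^2 - 28*s + 53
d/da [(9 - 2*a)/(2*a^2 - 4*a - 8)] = (-a^2 + 2*a + (a - 1)*(2*a - 9) + 4)/(-a^2 + 2*a + 4)^2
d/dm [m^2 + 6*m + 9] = 2*m + 6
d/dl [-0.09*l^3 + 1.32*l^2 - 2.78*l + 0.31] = -0.27*l^2 + 2.64*l - 2.78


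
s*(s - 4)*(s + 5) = s^3 + s^2 - 20*s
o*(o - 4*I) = o^2 - 4*I*o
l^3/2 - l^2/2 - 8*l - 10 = (l/2 + 1)*(l - 5)*(l + 2)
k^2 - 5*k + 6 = (k - 3)*(k - 2)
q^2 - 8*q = q*(q - 8)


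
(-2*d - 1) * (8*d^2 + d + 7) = -16*d^3 - 10*d^2 - 15*d - 7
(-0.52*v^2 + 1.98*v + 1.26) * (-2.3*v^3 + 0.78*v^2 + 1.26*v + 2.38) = 1.196*v^5 - 4.9596*v^4 - 2.0088*v^3 + 2.24*v^2 + 6.3*v + 2.9988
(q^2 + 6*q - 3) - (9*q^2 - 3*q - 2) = -8*q^2 + 9*q - 1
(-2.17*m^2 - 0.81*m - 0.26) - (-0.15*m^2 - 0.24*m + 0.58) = -2.02*m^2 - 0.57*m - 0.84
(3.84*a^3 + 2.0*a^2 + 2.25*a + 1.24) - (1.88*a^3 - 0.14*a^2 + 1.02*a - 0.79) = 1.96*a^3 + 2.14*a^2 + 1.23*a + 2.03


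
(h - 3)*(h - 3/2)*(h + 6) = h^3 + 3*h^2/2 - 45*h/2 + 27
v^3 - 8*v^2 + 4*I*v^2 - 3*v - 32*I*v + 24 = (v - 8)*(v + I)*(v + 3*I)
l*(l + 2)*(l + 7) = l^3 + 9*l^2 + 14*l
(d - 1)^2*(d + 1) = d^3 - d^2 - d + 1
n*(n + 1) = n^2 + n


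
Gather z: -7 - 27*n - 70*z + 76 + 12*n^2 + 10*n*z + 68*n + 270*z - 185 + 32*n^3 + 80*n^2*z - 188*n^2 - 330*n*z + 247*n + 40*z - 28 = 32*n^3 - 176*n^2 + 288*n + z*(80*n^2 - 320*n + 240) - 144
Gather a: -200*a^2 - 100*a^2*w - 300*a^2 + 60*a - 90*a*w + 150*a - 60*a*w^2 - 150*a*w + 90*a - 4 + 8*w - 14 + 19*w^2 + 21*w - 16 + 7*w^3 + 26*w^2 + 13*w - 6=a^2*(-100*w - 500) + a*(-60*w^2 - 240*w + 300) + 7*w^3 + 45*w^2 + 42*w - 40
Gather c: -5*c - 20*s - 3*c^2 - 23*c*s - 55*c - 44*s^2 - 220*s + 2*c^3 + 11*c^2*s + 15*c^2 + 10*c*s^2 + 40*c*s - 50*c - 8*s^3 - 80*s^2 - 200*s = 2*c^3 + c^2*(11*s + 12) + c*(10*s^2 + 17*s - 110) - 8*s^3 - 124*s^2 - 440*s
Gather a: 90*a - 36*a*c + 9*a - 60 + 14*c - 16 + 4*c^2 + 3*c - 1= a*(99 - 36*c) + 4*c^2 + 17*c - 77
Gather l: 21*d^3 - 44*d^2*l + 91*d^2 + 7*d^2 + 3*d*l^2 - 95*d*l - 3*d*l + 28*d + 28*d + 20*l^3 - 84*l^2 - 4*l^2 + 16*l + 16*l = 21*d^3 + 98*d^2 + 56*d + 20*l^3 + l^2*(3*d - 88) + l*(-44*d^2 - 98*d + 32)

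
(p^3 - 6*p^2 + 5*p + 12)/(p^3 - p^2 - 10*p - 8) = (p - 3)/(p + 2)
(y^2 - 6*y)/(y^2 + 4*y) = (y - 6)/(y + 4)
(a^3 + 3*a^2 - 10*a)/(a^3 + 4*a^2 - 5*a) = (a - 2)/(a - 1)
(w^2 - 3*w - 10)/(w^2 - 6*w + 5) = (w + 2)/(w - 1)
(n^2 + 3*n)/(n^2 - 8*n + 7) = n*(n + 3)/(n^2 - 8*n + 7)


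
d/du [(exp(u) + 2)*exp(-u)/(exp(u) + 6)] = (-exp(2*u) - 4*exp(u) - 12)*exp(-u)/(exp(2*u) + 12*exp(u) + 36)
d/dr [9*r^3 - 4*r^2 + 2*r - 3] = 27*r^2 - 8*r + 2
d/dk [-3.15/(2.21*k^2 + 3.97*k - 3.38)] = (13.923*k + 12.5055)/(2.21*k^2 + 3.97*k - 3.38)^2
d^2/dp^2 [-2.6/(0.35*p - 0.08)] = -0.637/(0.35*p - 0.08)^3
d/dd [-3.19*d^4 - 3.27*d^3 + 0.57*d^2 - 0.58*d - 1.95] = -12.76*d^3 - 9.81*d^2 + 1.14*d - 0.58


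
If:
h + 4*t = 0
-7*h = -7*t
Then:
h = 0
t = 0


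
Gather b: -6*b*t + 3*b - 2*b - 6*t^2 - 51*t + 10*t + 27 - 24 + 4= b*(1 - 6*t) - 6*t^2 - 41*t + 7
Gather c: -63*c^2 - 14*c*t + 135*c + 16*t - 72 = -63*c^2 + c*(135 - 14*t) + 16*t - 72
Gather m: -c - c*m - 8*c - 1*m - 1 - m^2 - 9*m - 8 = -9*c - m^2 + m*(-c - 10) - 9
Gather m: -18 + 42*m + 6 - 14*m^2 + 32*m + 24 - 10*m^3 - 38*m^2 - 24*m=-10*m^3 - 52*m^2 + 50*m + 12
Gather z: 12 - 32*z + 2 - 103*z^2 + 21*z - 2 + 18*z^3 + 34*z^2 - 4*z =18*z^3 - 69*z^2 - 15*z + 12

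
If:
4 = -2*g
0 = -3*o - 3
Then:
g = -2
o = -1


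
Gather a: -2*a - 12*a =-14*a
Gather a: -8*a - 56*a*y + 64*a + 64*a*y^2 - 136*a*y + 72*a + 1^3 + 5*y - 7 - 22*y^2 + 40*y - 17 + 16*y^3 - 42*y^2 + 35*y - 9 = a*(64*y^2 - 192*y + 128) + 16*y^3 - 64*y^2 + 80*y - 32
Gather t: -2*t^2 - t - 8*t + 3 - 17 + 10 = -2*t^2 - 9*t - 4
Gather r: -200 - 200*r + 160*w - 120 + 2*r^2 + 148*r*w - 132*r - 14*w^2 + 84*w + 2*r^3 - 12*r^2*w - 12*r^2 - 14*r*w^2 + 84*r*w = 2*r^3 + r^2*(-12*w - 10) + r*(-14*w^2 + 232*w - 332) - 14*w^2 + 244*w - 320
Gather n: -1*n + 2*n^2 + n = 2*n^2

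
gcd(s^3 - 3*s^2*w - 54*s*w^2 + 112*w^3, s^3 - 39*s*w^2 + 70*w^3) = s^2 + 5*s*w - 14*w^2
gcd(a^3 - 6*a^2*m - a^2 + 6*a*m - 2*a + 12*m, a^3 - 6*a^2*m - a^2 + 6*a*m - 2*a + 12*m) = a^3 - 6*a^2*m - a^2 + 6*a*m - 2*a + 12*m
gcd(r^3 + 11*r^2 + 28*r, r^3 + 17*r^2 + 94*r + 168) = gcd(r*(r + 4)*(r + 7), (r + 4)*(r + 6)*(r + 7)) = r^2 + 11*r + 28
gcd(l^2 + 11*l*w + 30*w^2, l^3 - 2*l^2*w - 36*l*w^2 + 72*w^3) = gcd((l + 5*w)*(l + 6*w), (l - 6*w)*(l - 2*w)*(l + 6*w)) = l + 6*w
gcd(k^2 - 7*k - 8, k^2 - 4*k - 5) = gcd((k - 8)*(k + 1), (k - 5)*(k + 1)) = k + 1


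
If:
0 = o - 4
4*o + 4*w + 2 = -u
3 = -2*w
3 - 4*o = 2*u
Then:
No Solution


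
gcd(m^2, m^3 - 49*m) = m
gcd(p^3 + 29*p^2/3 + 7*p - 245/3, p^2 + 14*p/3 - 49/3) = p^2 + 14*p/3 - 49/3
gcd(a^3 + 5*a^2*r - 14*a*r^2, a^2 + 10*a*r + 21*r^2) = a + 7*r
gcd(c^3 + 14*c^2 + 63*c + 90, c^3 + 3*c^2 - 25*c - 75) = c^2 + 8*c + 15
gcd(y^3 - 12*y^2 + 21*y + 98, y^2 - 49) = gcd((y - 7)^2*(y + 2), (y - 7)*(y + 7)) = y - 7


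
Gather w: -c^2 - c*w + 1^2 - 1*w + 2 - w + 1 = -c^2 + w*(-c - 2) + 4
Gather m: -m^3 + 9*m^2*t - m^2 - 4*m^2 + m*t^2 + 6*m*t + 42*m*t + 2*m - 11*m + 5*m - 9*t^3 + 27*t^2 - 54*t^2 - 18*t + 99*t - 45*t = -m^3 + m^2*(9*t - 5) + m*(t^2 + 48*t - 4) - 9*t^3 - 27*t^2 + 36*t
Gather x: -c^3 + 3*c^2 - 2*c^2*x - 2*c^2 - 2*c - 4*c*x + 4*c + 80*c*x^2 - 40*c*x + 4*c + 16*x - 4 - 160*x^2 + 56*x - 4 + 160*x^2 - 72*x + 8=-c^3 + c^2 + 80*c*x^2 + 6*c + x*(-2*c^2 - 44*c)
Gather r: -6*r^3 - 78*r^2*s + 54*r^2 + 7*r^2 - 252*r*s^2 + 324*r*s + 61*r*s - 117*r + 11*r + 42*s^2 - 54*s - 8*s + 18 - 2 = -6*r^3 + r^2*(61 - 78*s) + r*(-252*s^2 + 385*s - 106) + 42*s^2 - 62*s + 16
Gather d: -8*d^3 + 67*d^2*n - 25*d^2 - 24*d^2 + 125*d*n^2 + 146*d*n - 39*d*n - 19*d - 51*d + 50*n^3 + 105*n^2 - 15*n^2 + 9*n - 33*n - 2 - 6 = -8*d^3 + d^2*(67*n - 49) + d*(125*n^2 + 107*n - 70) + 50*n^3 + 90*n^2 - 24*n - 8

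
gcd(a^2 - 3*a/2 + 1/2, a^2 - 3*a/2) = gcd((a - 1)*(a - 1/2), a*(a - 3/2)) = 1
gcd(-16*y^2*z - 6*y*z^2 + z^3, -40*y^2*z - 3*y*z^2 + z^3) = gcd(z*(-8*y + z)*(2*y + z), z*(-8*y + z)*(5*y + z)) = 8*y*z - z^2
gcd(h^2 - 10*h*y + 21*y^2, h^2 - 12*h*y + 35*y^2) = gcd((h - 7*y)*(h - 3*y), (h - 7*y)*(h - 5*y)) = -h + 7*y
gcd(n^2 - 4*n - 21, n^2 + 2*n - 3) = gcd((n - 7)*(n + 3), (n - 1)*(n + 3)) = n + 3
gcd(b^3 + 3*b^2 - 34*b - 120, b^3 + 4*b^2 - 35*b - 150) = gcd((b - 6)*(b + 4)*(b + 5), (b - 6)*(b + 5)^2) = b^2 - b - 30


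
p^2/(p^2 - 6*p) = p/(p - 6)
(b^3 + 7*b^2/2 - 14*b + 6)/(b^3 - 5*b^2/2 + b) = (b + 6)/b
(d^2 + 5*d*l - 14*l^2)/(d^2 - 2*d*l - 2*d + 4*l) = (d + 7*l)/(d - 2)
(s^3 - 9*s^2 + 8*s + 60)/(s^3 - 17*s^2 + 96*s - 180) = (s + 2)/(s - 6)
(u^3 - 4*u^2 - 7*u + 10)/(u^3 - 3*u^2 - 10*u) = (u - 1)/u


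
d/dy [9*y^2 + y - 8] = 18*y + 1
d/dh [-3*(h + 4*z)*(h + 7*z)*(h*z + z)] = 3*z*(-3*h^2 - 22*h*z - 2*h - 28*z^2 - 11*z)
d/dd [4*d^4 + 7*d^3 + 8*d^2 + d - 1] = 16*d^3 + 21*d^2 + 16*d + 1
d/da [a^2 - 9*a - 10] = 2*a - 9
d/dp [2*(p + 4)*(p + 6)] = 4*p + 20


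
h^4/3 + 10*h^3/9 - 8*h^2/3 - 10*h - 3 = (h/3 + 1)*(h - 3)*(h + 1/3)*(h + 3)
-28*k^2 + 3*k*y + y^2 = (-4*k + y)*(7*k + y)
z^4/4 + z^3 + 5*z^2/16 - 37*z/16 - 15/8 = (z/2 + 1/2)*(z/2 + 1)*(z - 3/2)*(z + 5/2)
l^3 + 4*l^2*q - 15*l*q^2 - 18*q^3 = (l - 3*q)*(l + q)*(l + 6*q)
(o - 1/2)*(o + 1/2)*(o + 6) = o^3 + 6*o^2 - o/4 - 3/2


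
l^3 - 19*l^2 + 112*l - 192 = (l - 8)^2*(l - 3)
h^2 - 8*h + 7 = (h - 7)*(h - 1)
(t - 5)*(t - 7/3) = t^2 - 22*t/3 + 35/3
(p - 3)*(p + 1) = p^2 - 2*p - 3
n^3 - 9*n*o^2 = n*(n - 3*o)*(n + 3*o)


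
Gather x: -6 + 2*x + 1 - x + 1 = x - 4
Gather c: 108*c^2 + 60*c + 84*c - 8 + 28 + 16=108*c^2 + 144*c + 36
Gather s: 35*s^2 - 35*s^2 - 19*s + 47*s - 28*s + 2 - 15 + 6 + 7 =0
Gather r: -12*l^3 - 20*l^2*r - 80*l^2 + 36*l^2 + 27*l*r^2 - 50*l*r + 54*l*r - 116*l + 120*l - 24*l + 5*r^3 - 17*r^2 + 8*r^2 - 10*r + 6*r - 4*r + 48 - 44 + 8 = -12*l^3 - 44*l^2 - 20*l + 5*r^3 + r^2*(27*l - 9) + r*(-20*l^2 + 4*l - 8) + 12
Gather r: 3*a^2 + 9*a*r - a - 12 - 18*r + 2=3*a^2 - a + r*(9*a - 18) - 10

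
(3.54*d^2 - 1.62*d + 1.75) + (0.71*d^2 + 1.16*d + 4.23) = 4.25*d^2 - 0.46*d + 5.98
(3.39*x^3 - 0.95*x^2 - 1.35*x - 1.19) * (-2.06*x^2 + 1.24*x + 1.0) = -6.9834*x^5 + 6.1606*x^4 + 4.993*x^3 - 0.1726*x^2 - 2.8256*x - 1.19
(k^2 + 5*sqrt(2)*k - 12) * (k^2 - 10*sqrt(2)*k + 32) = k^4 - 5*sqrt(2)*k^3 - 80*k^2 + 280*sqrt(2)*k - 384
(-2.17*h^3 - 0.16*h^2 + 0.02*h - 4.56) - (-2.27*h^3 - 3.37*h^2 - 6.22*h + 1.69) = 0.1*h^3 + 3.21*h^2 + 6.24*h - 6.25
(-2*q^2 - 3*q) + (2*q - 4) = -2*q^2 - q - 4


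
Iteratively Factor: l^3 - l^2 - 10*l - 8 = (l + 1)*(l^2 - 2*l - 8) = (l + 1)*(l + 2)*(l - 4)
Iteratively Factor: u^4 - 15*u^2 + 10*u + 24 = (u + 4)*(u^3 - 4*u^2 + u + 6) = (u - 2)*(u + 4)*(u^2 - 2*u - 3) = (u - 2)*(u + 1)*(u + 4)*(u - 3)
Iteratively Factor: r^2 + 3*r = (r)*(r + 3)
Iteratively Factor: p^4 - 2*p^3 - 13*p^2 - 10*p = (p)*(p^3 - 2*p^2 - 13*p - 10) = p*(p + 1)*(p^2 - 3*p - 10) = p*(p + 1)*(p + 2)*(p - 5)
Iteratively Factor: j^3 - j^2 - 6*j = (j + 2)*(j^2 - 3*j) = j*(j + 2)*(j - 3)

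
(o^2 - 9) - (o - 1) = o^2 - o - 8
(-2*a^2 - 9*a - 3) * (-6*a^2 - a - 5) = 12*a^4 + 56*a^3 + 37*a^2 + 48*a + 15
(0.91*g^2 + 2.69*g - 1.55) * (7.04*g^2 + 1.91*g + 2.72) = 6.4064*g^4 + 20.6757*g^3 - 3.2989*g^2 + 4.3563*g - 4.216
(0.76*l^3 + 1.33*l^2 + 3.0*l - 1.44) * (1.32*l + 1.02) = 1.0032*l^4 + 2.5308*l^3 + 5.3166*l^2 + 1.1592*l - 1.4688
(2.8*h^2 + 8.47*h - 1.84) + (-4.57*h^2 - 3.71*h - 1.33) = -1.77*h^2 + 4.76*h - 3.17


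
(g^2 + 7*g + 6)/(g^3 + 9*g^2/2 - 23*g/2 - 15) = 2/(2*g - 5)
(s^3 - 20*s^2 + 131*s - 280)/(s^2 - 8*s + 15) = (s^2 - 15*s + 56)/(s - 3)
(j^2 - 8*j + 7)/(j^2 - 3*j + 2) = (j - 7)/(j - 2)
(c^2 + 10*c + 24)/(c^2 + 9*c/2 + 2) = 2*(c + 6)/(2*c + 1)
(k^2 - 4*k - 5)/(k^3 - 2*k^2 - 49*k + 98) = (k^2 - 4*k - 5)/(k^3 - 2*k^2 - 49*k + 98)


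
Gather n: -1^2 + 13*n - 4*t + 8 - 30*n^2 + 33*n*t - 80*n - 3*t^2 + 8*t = -30*n^2 + n*(33*t - 67) - 3*t^2 + 4*t + 7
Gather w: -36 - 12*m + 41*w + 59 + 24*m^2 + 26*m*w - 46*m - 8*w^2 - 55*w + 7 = 24*m^2 - 58*m - 8*w^2 + w*(26*m - 14) + 30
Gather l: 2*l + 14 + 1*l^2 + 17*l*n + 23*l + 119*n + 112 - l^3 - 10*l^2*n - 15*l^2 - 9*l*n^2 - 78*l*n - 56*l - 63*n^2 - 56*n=-l^3 + l^2*(-10*n - 14) + l*(-9*n^2 - 61*n - 31) - 63*n^2 + 63*n + 126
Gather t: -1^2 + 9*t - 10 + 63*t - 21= 72*t - 32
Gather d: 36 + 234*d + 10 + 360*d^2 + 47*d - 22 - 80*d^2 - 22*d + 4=280*d^2 + 259*d + 28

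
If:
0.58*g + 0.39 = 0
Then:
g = -0.67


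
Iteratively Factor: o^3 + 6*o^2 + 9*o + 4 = (o + 1)*(o^2 + 5*o + 4) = (o + 1)*(o + 4)*(o + 1)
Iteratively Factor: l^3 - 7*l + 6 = (l + 3)*(l^2 - 3*l + 2) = (l - 2)*(l + 3)*(l - 1)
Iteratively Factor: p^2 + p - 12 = (p - 3)*(p + 4)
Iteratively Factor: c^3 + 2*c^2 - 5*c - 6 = (c + 3)*(c^2 - c - 2) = (c + 1)*(c + 3)*(c - 2)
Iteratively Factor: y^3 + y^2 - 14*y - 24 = (y - 4)*(y^2 + 5*y + 6) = (y - 4)*(y + 2)*(y + 3)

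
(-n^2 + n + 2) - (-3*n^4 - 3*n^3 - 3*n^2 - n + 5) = 3*n^4 + 3*n^3 + 2*n^2 + 2*n - 3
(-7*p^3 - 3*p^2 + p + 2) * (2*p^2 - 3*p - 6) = -14*p^5 + 15*p^4 + 53*p^3 + 19*p^2 - 12*p - 12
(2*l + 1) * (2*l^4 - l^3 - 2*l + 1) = 4*l^5 - l^3 - 4*l^2 + 1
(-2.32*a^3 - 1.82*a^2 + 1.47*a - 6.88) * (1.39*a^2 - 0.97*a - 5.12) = -3.2248*a^5 - 0.2794*a^4 + 15.6871*a^3 - 1.6707*a^2 - 0.8528*a + 35.2256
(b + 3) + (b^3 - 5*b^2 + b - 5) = b^3 - 5*b^2 + 2*b - 2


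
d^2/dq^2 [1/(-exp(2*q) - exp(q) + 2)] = (-2*(2*exp(q) + 1)^2*exp(q) + (4*exp(q) + 1)*(exp(2*q) + exp(q) - 2))*exp(q)/(exp(2*q) + exp(q) - 2)^3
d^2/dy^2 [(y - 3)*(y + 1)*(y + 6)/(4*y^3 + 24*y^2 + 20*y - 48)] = (-y^6 - 30*y^5 - 183*y^4 - 508*y^3 - 1305*y^2 - 2538*y - 1035)/(y^9 + 18*y^8 + 123*y^7 + 360*y^6 + 183*y^5 - 1206*y^4 - 1603*y^3 + 1692*y^2 + 2160*y - 1728)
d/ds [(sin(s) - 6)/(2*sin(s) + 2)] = 7*cos(s)/(2*(sin(s) + 1)^2)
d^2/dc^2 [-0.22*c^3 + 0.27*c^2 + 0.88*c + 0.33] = 0.54 - 1.32*c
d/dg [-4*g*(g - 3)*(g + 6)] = -12*g^2 - 24*g + 72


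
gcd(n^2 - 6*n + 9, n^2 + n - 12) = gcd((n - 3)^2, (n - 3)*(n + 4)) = n - 3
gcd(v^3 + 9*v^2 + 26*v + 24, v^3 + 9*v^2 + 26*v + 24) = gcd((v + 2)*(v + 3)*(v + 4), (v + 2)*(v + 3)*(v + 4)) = v^3 + 9*v^2 + 26*v + 24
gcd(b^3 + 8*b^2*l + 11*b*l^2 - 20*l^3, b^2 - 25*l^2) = b + 5*l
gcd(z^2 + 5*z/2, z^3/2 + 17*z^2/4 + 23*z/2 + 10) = z + 5/2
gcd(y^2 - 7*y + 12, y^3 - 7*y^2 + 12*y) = y^2 - 7*y + 12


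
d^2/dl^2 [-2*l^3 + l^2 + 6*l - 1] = 2 - 12*l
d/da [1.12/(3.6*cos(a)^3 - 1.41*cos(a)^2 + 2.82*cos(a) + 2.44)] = (12.096*cos(a)^2 - 3.1584*cos(a) + 3.1584)*sin(a)/(3.6*cos(a)^3 - 1.41*cos(a)^2 + 2.82*cos(a) + 2.44)^2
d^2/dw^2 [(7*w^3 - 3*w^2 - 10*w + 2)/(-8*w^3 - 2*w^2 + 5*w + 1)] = 2*(304*w^6 + 1080*w^5 - 264*w^4 + 193*w^3 + 609*w^2 + 51*w - 101)/(512*w^9 + 384*w^8 - 864*w^7 - 664*w^6 + 444*w^5 + 378*w^4 - 41*w^3 - 69*w^2 - 15*w - 1)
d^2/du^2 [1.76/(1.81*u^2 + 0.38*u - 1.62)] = (-11.531872*u^2 - 2.421056*u + 1.76*(3.62*u + 0.38)*(7.24*u + 0.76) + 10.321344)/(1.81*u^2 + 0.38*u - 1.62)^3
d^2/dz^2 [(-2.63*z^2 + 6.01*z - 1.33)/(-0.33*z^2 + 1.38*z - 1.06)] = (1.086426*z^3 - 4.65082199999999*z^2 + 8.979696*z - 7.537484)/(0.035937*z^6 - 0.450846*z^5 + 2.231658*z^4 - 5.524416*z^3 + 7.168356*z^2 - 4.651704*z + 1.191016)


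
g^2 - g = g*(g - 1)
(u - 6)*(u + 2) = u^2 - 4*u - 12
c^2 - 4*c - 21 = (c - 7)*(c + 3)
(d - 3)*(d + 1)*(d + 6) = d^3 + 4*d^2 - 15*d - 18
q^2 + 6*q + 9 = (q + 3)^2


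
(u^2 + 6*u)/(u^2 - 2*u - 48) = u/(u - 8)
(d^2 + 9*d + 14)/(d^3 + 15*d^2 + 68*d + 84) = 1/(d + 6)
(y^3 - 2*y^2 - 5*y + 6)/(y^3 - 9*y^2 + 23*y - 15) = (y + 2)/(y - 5)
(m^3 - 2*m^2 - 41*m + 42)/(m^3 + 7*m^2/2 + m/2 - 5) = 2*(m^2 - m - 42)/(2*m^2 + 9*m + 10)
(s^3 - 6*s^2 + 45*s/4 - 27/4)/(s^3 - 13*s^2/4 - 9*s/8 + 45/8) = 2*(2*s - 3)/(4*s + 5)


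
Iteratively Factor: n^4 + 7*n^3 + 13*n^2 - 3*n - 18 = (n - 1)*(n^3 + 8*n^2 + 21*n + 18) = (n - 1)*(n + 3)*(n^2 + 5*n + 6) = (n - 1)*(n + 2)*(n + 3)*(n + 3)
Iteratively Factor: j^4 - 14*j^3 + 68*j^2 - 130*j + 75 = (j - 5)*(j^3 - 9*j^2 + 23*j - 15) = (j - 5)*(j - 3)*(j^2 - 6*j + 5) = (j - 5)^2*(j - 3)*(j - 1)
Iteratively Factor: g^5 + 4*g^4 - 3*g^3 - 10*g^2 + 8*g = (g + 2)*(g^4 + 2*g^3 - 7*g^2 + 4*g) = (g - 1)*(g + 2)*(g^3 + 3*g^2 - 4*g) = (g - 1)^2*(g + 2)*(g^2 + 4*g) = (g - 1)^2*(g + 2)*(g + 4)*(g)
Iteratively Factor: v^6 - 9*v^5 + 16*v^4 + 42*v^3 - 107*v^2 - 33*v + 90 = (v + 1)*(v^5 - 10*v^4 + 26*v^3 + 16*v^2 - 123*v + 90) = (v - 1)*(v + 1)*(v^4 - 9*v^3 + 17*v^2 + 33*v - 90) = (v - 3)*(v - 1)*(v + 1)*(v^3 - 6*v^2 - v + 30) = (v - 3)*(v - 1)*(v + 1)*(v + 2)*(v^2 - 8*v + 15) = (v - 3)^2*(v - 1)*(v + 1)*(v + 2)*(v - 5)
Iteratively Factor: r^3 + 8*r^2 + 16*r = (r + 4)*(r^2 + 4*r) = r*(r + 4)*(r + 4)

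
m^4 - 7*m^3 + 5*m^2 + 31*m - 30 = (m - 5)*(m - 3)*(m - 1)*(m + 2)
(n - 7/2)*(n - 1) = n^2 - 9*n/2 + 7/2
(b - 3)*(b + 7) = b^2 + 4*b - 21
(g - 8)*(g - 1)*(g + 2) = g^3 - 7*g^2 - 10*g + 16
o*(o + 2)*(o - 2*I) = o^3 + 2*o^2 - 2*I*o^2 - 4*I*o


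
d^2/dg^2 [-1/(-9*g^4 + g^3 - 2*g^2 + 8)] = 2*(g^2*(36*g^2 - 3*g + 4)^2 + (-54*g^2 + 3*g - 2)*(9*g^4 - g^3 + 2*g^2 - 8))/(9*g^4 - g^3 + 2*g^2 - 8)^3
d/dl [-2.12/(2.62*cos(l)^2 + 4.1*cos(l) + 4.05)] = -(11.1088*cos(l) + 8.692)*sin(l)/(2.62*cos(l)^2 + 4.1*cos(l) + 4.05)^2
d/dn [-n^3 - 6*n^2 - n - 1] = -3*n^2 - 12*n - 1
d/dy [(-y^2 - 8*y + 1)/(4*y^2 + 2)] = (8*y^2 - 3*y - 4)/(4*y^4 + 4*y^2 + 1)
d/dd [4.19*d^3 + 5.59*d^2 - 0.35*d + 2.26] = 12.57*d^2 + 11.18*d - 0.35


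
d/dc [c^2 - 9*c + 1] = 2*c - 9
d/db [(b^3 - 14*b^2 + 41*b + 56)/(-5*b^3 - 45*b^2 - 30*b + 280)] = (-23*b^4 + 70*b^3 + 789*b^2 - 560*b + 2632)/(5*(b^6 + 18*b^5 + 93*b^4 - 4*b^3 - 972*b^2 - 672*b + 3136))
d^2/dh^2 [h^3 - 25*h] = 6*h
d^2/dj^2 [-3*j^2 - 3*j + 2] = -6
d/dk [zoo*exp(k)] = zoo*exp(k)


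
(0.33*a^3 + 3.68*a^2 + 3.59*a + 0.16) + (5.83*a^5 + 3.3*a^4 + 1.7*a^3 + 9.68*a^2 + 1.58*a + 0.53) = 5.83*a^5 + 3.3*a^4 + 2.03*a^3 + 13.36*a^2 + 5.17*a + 0.69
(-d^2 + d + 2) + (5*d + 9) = -d^2 + 6*d + 11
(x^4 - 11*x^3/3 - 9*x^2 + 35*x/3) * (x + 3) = x^5 - 2*x^4/3 - 20*x^3 - 46*x^2/3 + 35*x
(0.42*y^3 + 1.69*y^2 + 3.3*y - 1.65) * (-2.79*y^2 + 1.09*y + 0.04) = -1.1718*y^5 - 4.2573*y^4 - 7.3481*y^3 + 8.2681*y^2 - 1.6665*y - 0.066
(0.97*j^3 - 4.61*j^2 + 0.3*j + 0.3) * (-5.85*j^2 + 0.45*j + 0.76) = -5.6745*j^5 + 27.405*j^4 - 3.0923*j^3 - 5.1236*j^2 + 0.363*j + 0.228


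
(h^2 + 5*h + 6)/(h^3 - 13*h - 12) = (h + 2)/(h^2 - 3*h - 4)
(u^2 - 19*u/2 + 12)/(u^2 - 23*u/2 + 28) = (2*u - 3)/(2*u - 7)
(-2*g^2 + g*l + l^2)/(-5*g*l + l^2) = (2*g^2 - g*l - l^2)/(l*(5*g - l))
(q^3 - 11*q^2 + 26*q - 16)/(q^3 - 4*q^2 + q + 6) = (q^2 - 9*q + 8)/(q^2 - 2*q - 3)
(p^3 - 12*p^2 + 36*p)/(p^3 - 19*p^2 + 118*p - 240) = p*(p - 6)/(p^2 - 13*p + 40)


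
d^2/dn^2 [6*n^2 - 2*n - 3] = 12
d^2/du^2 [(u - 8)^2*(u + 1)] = 6*u - 30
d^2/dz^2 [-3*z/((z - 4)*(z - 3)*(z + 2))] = 18*(-z^5 + 5*z^4 - 9*z^3 + 48*z^2 - 120*z - 16)/(z^9 - 15*z^8 + 69*z^7 + 7*z^6 - 858*z^5 + 1452*z^4 + 3160*z^3 - 8352*z^2 - 3456*z + 13824)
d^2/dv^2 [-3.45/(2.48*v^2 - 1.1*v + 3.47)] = (42.43776*v^2 - 18.8232*v - 3.45*(4.96*v - 1.1)*(9.92*v - 2.2) + 59.37864)/(2.48*v^2 - 1.1*v + 3.47)^3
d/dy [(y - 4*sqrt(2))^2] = 2*y - 8*sqrt(2)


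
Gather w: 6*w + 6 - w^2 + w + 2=-w^2 + 7*w + 8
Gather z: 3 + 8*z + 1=8*z + 4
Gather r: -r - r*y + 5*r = r*(4 - y)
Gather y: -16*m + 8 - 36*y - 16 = -16*m - 36*y - 8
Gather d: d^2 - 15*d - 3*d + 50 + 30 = d^2 - 18*d + 80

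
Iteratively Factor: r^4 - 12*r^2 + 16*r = (r)*(r^3 - 12*r + 16) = r*(r - 2)*(r^2 + 2*r - 8) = r*(r - 2)*(r + 4)*(r - 2)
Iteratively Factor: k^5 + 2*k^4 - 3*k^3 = (k)*(k^4 + 2*k^3 - 3*k^2) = k*(k + 3)*(k^3 - k^2) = k^2*(k + 3)*(k^2 - k) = k^2*(k - 1)*(k + 3)*(k)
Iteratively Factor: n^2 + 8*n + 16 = (n + 4)*(n + 4)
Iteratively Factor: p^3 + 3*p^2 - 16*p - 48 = (p - 4)*(p^2 + 7*p + 12) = (p - 4)*(p + 3)*(p + 4)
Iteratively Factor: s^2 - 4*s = (s)*(s - 4)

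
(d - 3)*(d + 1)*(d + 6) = d^3 + 4*d^2 - 15*d - 18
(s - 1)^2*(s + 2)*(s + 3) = s^4 + 3*s^3 - 3*s^2 - 7*s + 6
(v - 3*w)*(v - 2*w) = v^2 - 5*v*w + 6*w^2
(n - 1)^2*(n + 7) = n^3 + 5*n^2 - 13*n + 7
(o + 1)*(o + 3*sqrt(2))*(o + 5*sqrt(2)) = o^3 + o^2 + 8*sqrt(2)*o^2 + 8*sqrt(2)*o + 30*o + 30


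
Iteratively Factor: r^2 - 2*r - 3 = (r - 3)*(r + 1)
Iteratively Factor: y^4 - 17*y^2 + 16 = (y + 4)*(y^3 - 4*y^2 - y + 4) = (y - 4)*(y + 4)*(y^2 - 1) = (y - 4)*(y - 1)*(y + 4)*(y + 1)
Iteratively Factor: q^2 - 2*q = (q - 2)*(q)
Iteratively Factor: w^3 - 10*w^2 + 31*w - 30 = (w - 2)*(w^2 - 8*w + 15) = (w - 3)*(w - 2)*(w - 5)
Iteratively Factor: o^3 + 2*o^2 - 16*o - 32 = (o - 4)*(o^2 + 6*o + 8) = (o - 4)*(o + 4)*(o + 2)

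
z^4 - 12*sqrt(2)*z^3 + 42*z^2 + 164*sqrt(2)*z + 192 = (z - 8*sqrt(2))*(z - 6*sqrt(2))*(z + sqrt(2))^2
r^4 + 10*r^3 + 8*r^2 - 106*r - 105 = (r - 3)*(r + 1)*(r + 5)*(r + 7)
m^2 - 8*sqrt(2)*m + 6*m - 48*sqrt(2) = (m + 6)*(m - 8*sqrt(2))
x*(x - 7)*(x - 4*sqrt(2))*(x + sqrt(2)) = x^4 - 7*x^3 - 3*sqrt(2)*x^3 - 8*x^2 + 21*sqrt(2)*x^2 + 56*x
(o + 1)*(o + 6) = o^2 + 7*o + 6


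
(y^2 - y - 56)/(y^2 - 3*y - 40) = (y + 7)/(y + 5)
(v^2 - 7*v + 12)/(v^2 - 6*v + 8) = (v - 3)/(v - 2)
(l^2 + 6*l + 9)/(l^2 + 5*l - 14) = (l^2 + 6*l + 9)/(l^2 + 5*l - 14)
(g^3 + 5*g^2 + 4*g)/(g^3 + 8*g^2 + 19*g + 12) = g/(g + 3)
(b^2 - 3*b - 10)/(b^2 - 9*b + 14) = (b^2 - 3*b - 10)/(b^2 - 9*b + 14)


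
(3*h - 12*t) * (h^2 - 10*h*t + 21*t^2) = 3*h^3 - 42*h^2*t + 183*h*t^2 - 252*t^3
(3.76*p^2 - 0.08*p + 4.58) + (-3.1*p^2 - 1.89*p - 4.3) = 0.66*p^2 - 1.97*p + 0.28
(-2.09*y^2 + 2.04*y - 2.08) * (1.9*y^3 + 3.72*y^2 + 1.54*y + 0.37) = -3.971*y^5 - 3.8988*y^4 + 0.418200000000001*y^3 - 5.3693*y^2 - 2.4484*y - 0.7696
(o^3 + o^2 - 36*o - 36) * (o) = o^4 + o^3 - 36*o^2 - 36*o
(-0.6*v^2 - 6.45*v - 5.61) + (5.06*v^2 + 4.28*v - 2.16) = 4.46*v^2 - 2.17*v - 7.77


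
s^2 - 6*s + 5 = (s - 5)*(s - 1)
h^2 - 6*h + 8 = (h - 4)*(h - 2)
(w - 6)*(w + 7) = w^2 + w - 42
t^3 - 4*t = t*(t - 2)*(t + 2)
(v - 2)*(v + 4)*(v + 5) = v^3 + 7*v^2 + 2*v - 40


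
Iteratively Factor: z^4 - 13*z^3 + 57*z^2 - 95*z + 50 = (z - 5)*(z^3 - 8*z^2 + 17*z - 10) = (z - 5)*(z - 2)*(z^2 - 6*z + 5) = (z - 5)*(z - 2)*(z - 1)*(z - 5)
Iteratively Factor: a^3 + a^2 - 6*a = (a + 3)*(a^2 - 2*a) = a*(a + 3)*(a - 2)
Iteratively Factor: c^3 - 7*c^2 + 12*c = (c)*(c^2 - 7*c + 12) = c*(c - 4)*(c - 3)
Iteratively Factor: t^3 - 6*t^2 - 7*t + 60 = (t - 5)*(t^2 - t - 12) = (t - 5)*(t - 4)*(t + 3)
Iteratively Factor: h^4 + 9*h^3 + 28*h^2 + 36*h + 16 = (h + 1)*(h^3 + 8*h^2 + 20*h + 16) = (h + 1)*(h + 2)*(h^2 + 6*h + 8) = (h + 1)*(h + 2)^2*(h + 4)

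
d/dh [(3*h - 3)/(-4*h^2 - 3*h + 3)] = 12*h*(h - 2)/(16*h^4 + 24*h^3 - 15*h^2 - 18*h + 9)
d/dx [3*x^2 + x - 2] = 6*x + 1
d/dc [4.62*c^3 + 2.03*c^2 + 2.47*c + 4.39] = 13.86*c^2 + 4.06*c + 2.47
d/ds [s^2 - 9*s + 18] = 2*s - 9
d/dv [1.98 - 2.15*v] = -2.15000000000000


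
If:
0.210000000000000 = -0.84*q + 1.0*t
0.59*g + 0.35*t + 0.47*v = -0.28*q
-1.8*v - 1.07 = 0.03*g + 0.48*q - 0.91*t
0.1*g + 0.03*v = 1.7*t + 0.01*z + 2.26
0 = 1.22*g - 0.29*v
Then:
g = -0.10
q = 0.33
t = 0.49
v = -0.43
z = -311.62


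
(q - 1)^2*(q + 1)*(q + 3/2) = q^4 + q^3/2 - 5*q^2/2 - q/2 + 3/2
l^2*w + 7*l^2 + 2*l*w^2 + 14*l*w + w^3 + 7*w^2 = (l + w)^2*(w + 7)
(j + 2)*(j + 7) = j^2 + 9*j + 14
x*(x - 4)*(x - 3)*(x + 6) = x^4 - x^3 - 30*x^2 + 72*x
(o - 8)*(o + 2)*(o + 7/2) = o^3 - 5*o^2/2 - 37*o - 56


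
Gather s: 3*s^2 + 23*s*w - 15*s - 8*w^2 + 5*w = 3*s^2 + s*(23*w - 15) - 8*w^2 + 5*w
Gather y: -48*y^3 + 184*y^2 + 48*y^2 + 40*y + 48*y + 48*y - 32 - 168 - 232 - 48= -48*y^3 + 232*y^2 + 136*y - 480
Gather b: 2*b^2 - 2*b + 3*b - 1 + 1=2*b^2 + b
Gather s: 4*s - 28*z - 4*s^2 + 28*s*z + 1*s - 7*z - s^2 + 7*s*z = -5*s^2 + s*(35*z + 5) - 35*z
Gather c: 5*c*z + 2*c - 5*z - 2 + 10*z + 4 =c*(5*z + 2) + 5*z + 2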